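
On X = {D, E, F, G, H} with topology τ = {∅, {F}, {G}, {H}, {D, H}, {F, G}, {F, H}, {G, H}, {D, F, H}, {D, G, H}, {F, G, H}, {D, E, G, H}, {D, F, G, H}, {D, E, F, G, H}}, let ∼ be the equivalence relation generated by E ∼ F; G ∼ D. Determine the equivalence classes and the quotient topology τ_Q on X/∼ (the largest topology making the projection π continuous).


X/∼ = {[D=G], [E=F], [H]}; |τ_Q| = 4.

Equivalence classes: [D=G], [E=F], [H].
Quotient map π: X → X/∼ sends D ↦ [D=G], E ↦ [E=F], F ↦ [E=F], G ↦ [D=G], H ↦ [H].
For each subset V ⊆ X/∼, compute π^{-1}(V) ⊆ X and check whether π^{-1}(V) ∈ τ. V is open in τ_Q iff π^{-1}(V) ∈ τ.
  V = {}: π^{-1}(V) = ∅ ∈ τ ✓.
  V = {[D=G]}: π^{-1}(V) = {D, G} ∉ τ ✗.
  V = {[E=F]}: π^{-1}(V) = {E, F} ∉ τ ✗.
  V = {[D=G], [E=F]}: π^{-1}(V) = {D, E, F, G} ∉ τ ✗.
  V = {[H]}: π^{-1}(V) = {H} ∈ τ ✓.
  V = {[D=G], [H]}: π^{-1}(V) = {D, G, H} ∈ τ ✓.
  V = {[E=F], [H]}: π^{-1}(V) = {E, F, H} ∉ τ ✗.
  V = {[D=G], [E=F], [H]}: π^{-1}(V) = {D, E, F, G, H} ∈ τ ✓.
Open sets in the quotient: τ_Q = {{}, {[H]}, {[D=G], [H]}, {[D=G], [E=F], [H]}} (4 elements).


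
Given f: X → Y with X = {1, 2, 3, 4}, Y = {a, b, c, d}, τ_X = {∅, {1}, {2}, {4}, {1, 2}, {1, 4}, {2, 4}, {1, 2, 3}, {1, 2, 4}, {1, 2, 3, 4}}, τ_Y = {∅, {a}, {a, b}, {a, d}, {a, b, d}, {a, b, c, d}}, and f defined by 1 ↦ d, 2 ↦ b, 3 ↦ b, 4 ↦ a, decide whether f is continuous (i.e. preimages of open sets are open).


f is NOT continuous.

Compute f^{-1}(U) for each U ∈ τ_Y:
  U = ∅: f^{-1}(U) = ∅ ∈ τ_X ✓.
  U = {a}: f^{-1}(U) = {4} ∈ τ_X ✓.
  U = {a, b}: f^{-1}(U) = {2, 3, 4} ∉ τ_X ✗.
  U = {a, d}: f^{-1}(U) = {1, 4} ∈ τ_X ✓.
  U = {a, b, d}: f^{-1}(U) = {1, 2, 3, 4} ∈ τ_X ✓.
  U = {a, b, c, d}: f^{-1}(U) = {1, 2, 3, 4} ∈ τ_X ✓.
Found U = {a, b} with f^{-1}(U) = {2, 3, 4} not in τ_X. Therefore f is NOT continuous.


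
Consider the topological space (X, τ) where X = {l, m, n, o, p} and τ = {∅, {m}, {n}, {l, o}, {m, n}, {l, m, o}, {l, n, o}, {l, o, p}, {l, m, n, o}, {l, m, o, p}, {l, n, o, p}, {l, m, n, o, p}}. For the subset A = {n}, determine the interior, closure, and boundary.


int(A) = {n}, cl(A) = {n}, ∂A = ∅.

Closed sets in (X, τ) are complements of opens:
  closed(X, τ) = {∅, {m}, {n}, {p}, {m, n}, {m, p}, {n, p}, {l, o, p}, {m, n, p}, {l, m, o, p}, {l, n, o, p}, {l, m, n, o, p}}.
int(A) = ⋃ {U ∈ τ : U ⊆ A}. Opens contained in A: ∅, {n}.
Taking the union of these: int(A) = {n}.
cl(A) = ⋂ {C closed : A ⊆ C}. Closed sets containing A: {n}, {m, n}, {n, p}, {m, n, p}, {l, n, o, p}, {l, m, n, o, p}.
Intersecting these: cl(A) = {n}.
∂A = cl(A) ∖ int(A) = {n} ∖ {n} = ∅.


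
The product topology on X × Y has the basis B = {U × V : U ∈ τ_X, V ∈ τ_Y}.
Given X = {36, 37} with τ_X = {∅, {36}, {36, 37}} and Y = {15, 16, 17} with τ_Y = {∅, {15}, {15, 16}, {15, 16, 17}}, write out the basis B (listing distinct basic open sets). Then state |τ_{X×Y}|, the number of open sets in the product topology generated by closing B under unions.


Basis B = {∅ × ∅, {36} × {15}, {36} × {15, 16}, {36, 37} × {15}, {36} × {15, 16, 17}, {36, 37} × {15, 16}, {36, 37} × {15, 16, 17}}; |τ_{X×Y}| = 10.

Enumerate products U × V with U ∈ τ_X, V ∈ τ_Y (deduplicated):
  ∅ × ∅ = {} (∅)
  {36} × {15} = {(36,15)}
  {36} × {15, 16} = {(36,15), (36,16)}
  {36, 37} × {15} = {(36,15), (37,15)}
  {36} × {15, 16, 17} = {(36,15), (36,16), (36,17)}
  {36, 37} × {15, 16} = {(36,15), (36,16), (37,15), (37,16)}
  {36, 37} × {15, 16, 17} = {(36,15), (36,16), (36,17), (37,15), (37,16), (37,17)}
These 7 distinct sets form the basis B.
Close under arbitrary unions to get τ_{X×Y}; counting gives |τ_{X×Y}| = 10.


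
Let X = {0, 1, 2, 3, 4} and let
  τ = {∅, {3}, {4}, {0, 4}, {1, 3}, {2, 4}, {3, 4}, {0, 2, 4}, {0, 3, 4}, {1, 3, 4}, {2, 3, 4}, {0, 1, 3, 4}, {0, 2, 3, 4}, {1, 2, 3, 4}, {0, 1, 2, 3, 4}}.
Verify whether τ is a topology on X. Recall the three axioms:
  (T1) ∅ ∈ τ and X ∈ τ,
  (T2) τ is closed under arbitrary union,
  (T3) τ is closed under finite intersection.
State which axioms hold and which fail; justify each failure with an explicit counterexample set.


τ IS a topology on X.

Axiom (T1): ∅ ∈ τ? Yes; X ∈ τ? Yes.
Axiom (T2/T3): check pairwise unions and intersections of members of τ.
All pairwise intersections and unions checked — each lies in τ. Therefore τ satisfies (T1), (T2), (T3): it IS a topology on X.


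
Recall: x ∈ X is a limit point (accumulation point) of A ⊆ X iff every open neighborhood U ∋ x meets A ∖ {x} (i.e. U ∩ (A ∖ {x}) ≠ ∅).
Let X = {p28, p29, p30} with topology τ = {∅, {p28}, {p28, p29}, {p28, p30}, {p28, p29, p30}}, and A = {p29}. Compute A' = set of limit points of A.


A' = ∅

For each x ∈ X, list the open sets U ∈ τ with x ∈ U, then check whether U ∩ (A ∖ {x}) ≠ ∅ for every such U.
  x = p28: open {p28} ∋ x has {p28} ∩ (A ∖ {p28}) = ∅, so x is NOT a limit point.
  x = p29: open {p28, p29} ∋ x has {p28, p29} ∩ (A ∖ {p29}) = ∅, so x is NOT a limit point.
  x = p30: open {p28, p30} ∋ x has {p28, p30} ∩ (A ∖ {p30}) = ∅, so x is NOT a limit point.
Collecting: A' = ∅.


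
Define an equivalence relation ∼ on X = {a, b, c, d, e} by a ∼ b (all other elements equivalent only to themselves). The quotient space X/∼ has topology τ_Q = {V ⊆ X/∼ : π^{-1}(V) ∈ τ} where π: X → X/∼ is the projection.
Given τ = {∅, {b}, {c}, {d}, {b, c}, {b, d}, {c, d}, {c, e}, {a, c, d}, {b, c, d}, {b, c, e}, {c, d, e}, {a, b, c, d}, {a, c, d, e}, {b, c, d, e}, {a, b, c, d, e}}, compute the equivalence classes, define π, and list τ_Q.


X/∼ = {[a=b], [c], [d], [e]}; |τ_Q| = 8.

Equivalence classes: [a=b], [c], [d], [e].
Quotient map π: X → X/∼ sends a ↦ [a=b], b ↦ [a=b], c ↦ [c], d ↦ [d], e ↦ [e].
For each subset V ⊆ X/∼, compute π^{-1}(V) ⊆ X and check whether π^{-1}(V) ∈ τ. V is open in τ_Q iff π^{-1}(V) ∈ τ.
  V = {}: π^{-1}(V) = ∅ ∈ τ ✓.
  V = {[a=b]}: π^{-1}(V) = {a, b} ∉ τ ✗.
  V = {[c]}: π^{-1}(V) = {c} ∈ τ ✓.
  V = {[a=b], [c]}: π^{-1}(V) = {a, b, c} ∉ τ ✗.
  V = {[d]}: π^{-1}(V) = {d} ∈ τ ✓.
  V = {[a=b], [d]}: π^{-1}(V) = {a, b, d} ∉ τ ✗.
  V = {[c], [d]}: π^{-1}(V) = {c, d} ∈ τ ✓.
  V = {[a=b], [c], [d]}: π^{-1}(V) = {a, b, c, d} ∈ τ ✓.
  V = {[e]}: π^{-1}(V) = {e} ∉ τ ✗.
  V = {[a=b], [e]}: π^{-1}(V) = {a, b, e} ∉ τ ✗.
  V = {[c], [e]}: π^{-1}(V) = {c, e} ∈ τ ✓.
  V = {[a=b], [c], [e]}: π^{-1}(V) = {a, b, c, e} ∉ τ ✗.
  V = {[d], [e]}: π^{-1}(V) = {d, e} ∉ τ ✗.
  V = {[a=b], [d], [e]}: π^{-1}(V) = {a, b, d, e} ∉ τ ✗.
  V = {[c], [d], [e]}: π^{-1}(V) = {c, d, e} ∈ τ ✓.
  V = {[a=b], [c], [d], [e]}: π^{-1}(V) = {a, b, c, d, e} ∈ τ ✓.
Open sets in the quotient: τ_Q = {{}, {[c]}, {[d]}, {[c], [d]}, {[a=b], [c], [d]}, {[c], [e]}, {[c], [d], [e]}, {[a=b], [c], [d], [e]}} (8 elements).


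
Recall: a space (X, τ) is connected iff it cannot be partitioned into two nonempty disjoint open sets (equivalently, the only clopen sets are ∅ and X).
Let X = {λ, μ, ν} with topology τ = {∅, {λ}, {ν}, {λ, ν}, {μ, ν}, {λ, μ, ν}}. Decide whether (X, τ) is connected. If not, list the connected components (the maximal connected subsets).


(X, τ) is disconnected; components = [{λ}, {μ, ν}].

Find clopen sets (U ∈ τ with X ∖ U ∈ τ):
  U = ∅, X ∖ U = {λ, μ, ν} — both open, so U is clopen.
  U = {λ}, X ∖ U = {μ, ν} — both open, so U is clopen.
  U = {μ, ν}, X ∖ U = {λ} — both open, so U is clopen.
  U = {λ, μ, ν}, X ∖ U = ∅ — both open, so U is clopen.
Nontrivial clopen(s) exist: e.g. {λ}. So (X, τ) is disconnected.
Compute connected components by grouping points that agree on all clopens:
  component: {λ}
  component: {μ, ν}


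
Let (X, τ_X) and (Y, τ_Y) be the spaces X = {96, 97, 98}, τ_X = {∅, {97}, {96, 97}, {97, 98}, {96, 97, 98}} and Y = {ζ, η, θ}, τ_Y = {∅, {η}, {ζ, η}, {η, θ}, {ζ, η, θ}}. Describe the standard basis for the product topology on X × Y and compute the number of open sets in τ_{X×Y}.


Basis B = {∅ × ∅, {97} × {η}, {96, 97} × {η}, {97} × {ζ, η}, {97} × {η, θ}, {97, 98} × {η}, {96, 97, 98} × {η}, {97} × {ζ, η, θ}, {96, 97} × {ζ, η}, {96, 97} × {η, θ}, {97, 98} × {ζ, η}, {97, 98} × {η, θ}, {96, 97} × {ζ, η, θ}, {96, 97, 98} × {ζ, η}, {96, 97, 98} × {η, θ}, {97, 98} × {ζ, η, θ}, {96, 97, 98} × {ζ, η, θ}}; |τ_{X×Y}| = 48.

Enumerate products U × V with U ∈ τ_X, V ∈ τ_Y (deduplicated):
  ∅ × ∅ = {} (∅)
  {97} × {η} = {(97,η)}
  {96, 97} × {η} = {(96,η), (97,η)}
  {97} × {ζ, η} = {(97,ζ), (97,η)}
  {97} × {η, θ} = {(97,η), (97,θ)}
  {97, 98} × {η} = {(97,η), (98,η)}
  {96, 97, 98} × {η} = {(96,η), (97,η), (98,η)}
  {97} × {ζ, η, θ} = {(97,ζ), (97,η), (97,θ)}
  {96, 97} × {ζ, η} = {(96,ζ), (96,η), (97,ζ), (97,η)}
  {96, 97} × {η, θ} = {(96,η), (96,θ), (97,η), (97,θ)}
  {97, 98} × {ζ, η} = {(97,ζ), (97,η), (98,ζ), (98,η)}
  {97, 98} × {η, θ} = {(97,η), (97,θ), (98,η), (98,θ)}
  {96, 97} × {ζ, η, θ} = {(96,ζ), (96,η), (96,θ), (97,ζ), (97,η), (97,θ)}
  {96, 97, 98} × {ζ, η} = {(96,ζ), (96,η), (97,ζ), (97,η), (98,ζ), (98,η)}
  {96, 97, 98} × {η, θ} = {(96,η), (96,θ), (97,η), (97,θ), (98,η), (98,θ)}
  {97, 98} × {ζ, η, θ} = {(97,ζ), (97,η), (97,θ), (98,ζ), (98,η), (98,θ)}
  {96, 97, 98} × {ζ, η, θ} = {(96,ζ), (96,η), (96,θ), (97,ζ), (97,η), (97,θ), (98,ζ), (98,η), (98,θ)}
These 17 distinct sets form the basis B.
Close under arbitrary unions to get τ_{X×Y}; counting gives |τ_{X×Y}| = 48.


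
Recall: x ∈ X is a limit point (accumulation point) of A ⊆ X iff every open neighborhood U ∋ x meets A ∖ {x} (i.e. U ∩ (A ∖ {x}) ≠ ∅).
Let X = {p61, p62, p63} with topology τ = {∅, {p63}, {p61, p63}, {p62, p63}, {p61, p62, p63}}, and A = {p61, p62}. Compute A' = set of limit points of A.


A' = ∅

For each x ∈ X, list the open sets U ∈ τ with x ∈ U, then check whether U ∩ (A ∖ {x}) ≠ ∅ for every such U.
  x = p61: open {p61, p63} ∋ x has {p61, p63} ∩ (A ∖ {p61}) = ∅, so x is NOT a limit point.
  x = p62: open {p62, p63} ∋ x has {p62, p63} ∩ (A ∖ {p62}) = ∅, so x is NOT a limit point.
  x = p63: open {p63} ∋ x has {p63} ∩ (A ∖ {p63}) = ∅, so x is NOT a limit point.
Collecting: A' = ∅.


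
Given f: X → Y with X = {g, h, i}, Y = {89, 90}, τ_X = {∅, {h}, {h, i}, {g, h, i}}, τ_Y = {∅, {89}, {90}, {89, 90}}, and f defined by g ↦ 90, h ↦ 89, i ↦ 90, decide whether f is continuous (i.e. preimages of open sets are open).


f is NOT continuous.

Compute f^{-1}(U) for each U ∈ τ_Y:
  U = ∅: f^{-1}(U) = ∅ ∈ τ_X ✓.
  U = {89}: f^{-1}(U) = {h} ∈ τ_X ✓.
  U = {90}: f^{-1}(U) = {g, i} ∉ τ_X ✗.
  U = {89, 90}: f^{-1}(U) = {g, h, i} ∈ τ_X ✓.
Found U = {90} with f^{-1}(U) = {g, i} not in τ_X. Therefore f is NOT continuous.


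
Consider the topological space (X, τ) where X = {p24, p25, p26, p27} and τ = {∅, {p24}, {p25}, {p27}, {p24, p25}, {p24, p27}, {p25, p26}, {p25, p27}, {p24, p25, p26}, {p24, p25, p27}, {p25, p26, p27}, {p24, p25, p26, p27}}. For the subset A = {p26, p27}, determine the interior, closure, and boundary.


int(A) = {p27}, cl(A) = {p26, p27}, ∂A = {p26}.

Closed sets in (X, τ) are complements of opens:
  closed(X, τ) = {∅, {p24}, {p26}, {p27}, {p24, p26}, {p24, p27}, {p25, p26}, {p26, p27}, {p24, p25, p26}, {p24, p26, p27}, {p25, p26, p27}, {p24, p25, p26, p27}}.
int(A) = ⋃ {U ∈ τ : U ⊆ A}. Opens contained in A: ∅, {p27}.
Taking the union of these: int(A) = {p27}.
cl(A) = ⋂ {C closed : A ⊆ C}. Closed sets containing A: {p26, p27}, {p24, p26, p27}, {p25, p26, p27}, {p24, p25, p26, p27}.
Intersecting these: cl(A) = {p26, p27}.
∂A = cl(A) ∖ int(A) = {p26, p27} ∖ {p27} = {p26}.


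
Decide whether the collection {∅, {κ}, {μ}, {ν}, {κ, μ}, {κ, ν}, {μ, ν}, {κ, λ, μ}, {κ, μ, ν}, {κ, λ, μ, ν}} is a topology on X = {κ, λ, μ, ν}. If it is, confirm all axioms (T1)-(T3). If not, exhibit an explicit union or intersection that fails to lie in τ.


τ IS a topology on X.

Axiom (T1): ∅ ∈ τ? Yes; X ∈ τ? Yes.
Axiom (T2/T3): check pairwise unions and intersections of members of τ.
All pairwise intersections and unions checked — each lies in τ. Therefore τ satisfies (T1), (T2), (T3): it IS a topology on X.


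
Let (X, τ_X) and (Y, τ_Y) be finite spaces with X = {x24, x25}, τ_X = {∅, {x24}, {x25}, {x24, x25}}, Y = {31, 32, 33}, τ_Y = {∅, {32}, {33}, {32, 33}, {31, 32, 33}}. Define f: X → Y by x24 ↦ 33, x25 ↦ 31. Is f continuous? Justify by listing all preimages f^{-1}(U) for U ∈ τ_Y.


f IS continuous.

Compute f^{-1}(U) for each U ∈ τ_Y:
  U = ∅: f^{-1}(U) = ∅ ∈ τ_X ✓.
  U = {32}: f^{-1}(U) = ∅ ∈ τ_X ✓.
  U = {33}: f^{-1}(U) = {x24} ∈ τ_X ✓.
  U = {32, 33}: f^{-1}(U) = {x24} ∈ τ_X ✓.
  U = {31, 32, 33}: f^{-1}(U) = {x24, x25} ∈ τ_X ✓.
Every preimage lies in τ_X, so f IS continuous.


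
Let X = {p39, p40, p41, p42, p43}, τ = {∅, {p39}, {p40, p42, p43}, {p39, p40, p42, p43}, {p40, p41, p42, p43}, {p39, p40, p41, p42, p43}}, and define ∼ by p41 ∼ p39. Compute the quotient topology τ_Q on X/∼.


X/∼ = {[p39=p41], [p40], [p42], [p43]}; |τ_Q| = 3.

Equivalence classes: [p39=p41], [p40], [p42], [p43].
Quotient map π: X → X/∼ sends p39 ↦ [p39=p41], p40 ↦ [p40], p41 ↦ [p39=p41], p42 ↦ [p42], p43 ↦ [p43].
For each subset V ⊆ X/∼, compute π^{-1}(V) ⊆ X and check whether π^{-1}(V) ∈ τ. V is open in τ_Q iff π^{-1}(V) ∈ τ.
  V = {}: π^{-1}(V) = ∅ ∈ τ ✓.
  V = {[p39=p41]}: π^{-1}(V) = {p39, p41} ∉ τ ✗.
  V = {[p40]}: π^{-1}(V) = {p40} ∉ τ ✗.
  V = {[p39=p41], [p40]}: π^{-1}(V) = {p39, p40, p41} ∉ τ ✗.
  V = {[p42]}: π^{-1}(V) = {p42} ∉ τ ✗.
  V = {[p39=p41], [p42]}: π^{-1}(V) = {p39, p41, p42} ∉ τ ✗.
  V = {[p40], [p42]}: π^{-1}(V) = {p40, p42} ∉ τ ✗.
  V = {[p39=p41], [p40], [p42]}: π^{-1}(V) = {p39, p40, p41, p42} ∉ τ ✗.
  V = {[p43]}: π^{-1}(V) = {p43} ∉ τ ✗.
  V = {[p39=p41], [p43]}: π^{-1}(V) = {p39, p41, p43} ∉ τ ✗.
  V = {[p40], [p43]}: π^{-1}(V) = {p40, p43} ∉ τ ✗.
  V = {[p39=p41], [p40], [p43]}: π^{-1}(V) = {p39, p40, p41, p43} ∉ τ ✗.
  V = {[p42], [p43]}: π^{-1}(V) = {p42, p43} ∉ τ ✗.
  V = {[p39=p41], [p42], [p43]}: π^{-1}(V) = {p39, p41, p42, p43} ∉ τ ✗.
  V = {[p40], [p42], [p43]}: π^{-1}(V) = {p40, p42, p43} ∈ τ ✓.
  V = {[p39=p41], [p40], [p42], [p43]}: π^{-1}(V) = {p39, p40, p41, p42, p43} ∈ τ ✓.
Open sets in the quotient: τ_Q = {{}, {[p40], [p42], [p43]}, {[p39=p41], [p40], [p42], [p43]}} (3 elements).


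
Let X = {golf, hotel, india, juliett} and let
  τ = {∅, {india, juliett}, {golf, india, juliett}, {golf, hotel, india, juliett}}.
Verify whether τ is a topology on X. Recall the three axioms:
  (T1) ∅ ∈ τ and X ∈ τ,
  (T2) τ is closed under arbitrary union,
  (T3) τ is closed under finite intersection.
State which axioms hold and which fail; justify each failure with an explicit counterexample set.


τ IS a topology on X.

Axiom (T1): ∅ ∈ τ? Yes; X ∈ τ? Yes.
Axiom (T2/T3): check pairwise unions and intersections of members of τ.
All pairwise intersections and unions checked — each lies in τ. Therefore τ satisfies (T1), (T2), (T3): it IS a topology on X.


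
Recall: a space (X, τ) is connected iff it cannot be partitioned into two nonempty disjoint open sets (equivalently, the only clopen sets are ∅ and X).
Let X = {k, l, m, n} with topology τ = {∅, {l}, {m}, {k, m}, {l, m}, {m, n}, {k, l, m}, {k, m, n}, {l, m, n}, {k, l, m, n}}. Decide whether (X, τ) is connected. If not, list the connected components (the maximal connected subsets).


(X, τ) is disconnected; components = [{l}, {k, m, n}].

Find clopen sets (U ∈ τ with X ∖ U ∈ τ):
  U = ∅, X ∖ U = {k, l, m, n} — both open, so U is clopen.
  U = {l}, X ∖ U = {k, m, n} — both open, so U is clopen.
  U = {k, m, n}, X ∖ U = {l} — both open, so U is clopen.
  U = {k, l, m, n}, X ∖ U = ∅ — both open, so U is clopen.
Nontrivial clopen(s) exist: e.g. {k, m, n}. So (X, τ) is disconnected.
Compute connected components by grouping points that agree on all clopens:
  component: {l}
  component: {k, m, n}


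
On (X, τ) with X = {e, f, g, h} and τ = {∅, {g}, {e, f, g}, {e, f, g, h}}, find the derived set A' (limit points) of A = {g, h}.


A' = {e, f, h}

For each x ∈ X, list the open sets U ∈ τ with x ∈ U, then check whether U ∩ (A ∖ {x}) ≠ ∅ for every such U.
  x = e: opens ∋ x are {e, f, g}, {e, f, g, h}; each meets A ∖ {e}, so x IS a limit point.
  x = f: opens ∋ x are {e, f, g}, {e, f, g, h}; each meets A ∖ {f}, so x IS a limit point.
  x = g: open {g} ∋ x has {g} ∩ (A ∖ {g}) = ∅, so x is NOT a limit point.
  x = h: opens ∋ x are {e, f, g, h}; each meets A ∖ {h}, so x IS a limit point.
Collecting: A' = {e, f, h}.


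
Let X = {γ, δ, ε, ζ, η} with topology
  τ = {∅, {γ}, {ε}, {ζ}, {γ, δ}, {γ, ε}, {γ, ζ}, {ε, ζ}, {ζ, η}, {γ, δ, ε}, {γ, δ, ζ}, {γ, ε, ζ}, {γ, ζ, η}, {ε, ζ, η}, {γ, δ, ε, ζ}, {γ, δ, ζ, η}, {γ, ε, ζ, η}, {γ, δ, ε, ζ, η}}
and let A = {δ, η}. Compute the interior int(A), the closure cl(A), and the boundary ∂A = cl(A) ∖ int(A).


int(A) = ∅, cl(A) = {δ, η}, ∂A = {δ, η}.

Closed sets in (X, τ) are complements of opens:
  closed(X, τ) = {∅, {δ}, {ε}, {η}, {γ, δ}, {δ, ε}, {δ, η}, {ε, η}, {ζ, η}, {γ, δ, ε}, {γ, δ, η}, {δ, ε, η}, {δ, ζ, η}, {ε, ζ, η}, {γ, δ, ε, η}, {γ, δ, ζ, η}, {δ, ε, ζ, η}, {γ, δ, ε, ζ, η}}.
int(A) = ⋃ {U ∈ τ : U ⊆ A}. Opens contained in A: ∅.
Taking the union of these: int(A) = ∅.
cl(A) = ⋂ {C closed : A ⊆ C}. Closed sets containing A: {δ, η}, {γ, δ, η}, {δ, ε, η}, {δ, ζ, η}, {γ, δ, ε, η}, {γ, δ, ζ, η}, {δ, ε, ζ, η}, {γ, δ, ε, ζ, η}.
Intersecting these: cl(A) = {δ, η}.
∂A = cl(A) ∖ int(A) = {δ, η} ∖ ∅ = {δ, η}.


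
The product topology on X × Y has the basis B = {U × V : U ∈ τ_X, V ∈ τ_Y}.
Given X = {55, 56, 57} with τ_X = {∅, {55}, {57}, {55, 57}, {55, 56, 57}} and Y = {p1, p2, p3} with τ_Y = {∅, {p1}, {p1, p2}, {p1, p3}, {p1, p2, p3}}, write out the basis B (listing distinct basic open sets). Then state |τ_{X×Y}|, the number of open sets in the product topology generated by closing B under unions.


Basis B = {∅ × ∅, {55} × {p1}, {57} × {p1}, {55} × {p1, p2}, {55} × {p1, p3}, {55, 57} × {p1}, {57} × {p1, p2}, {57} × {p1, p3}, {55} × {p1, p2, p3}, {55, 56, 57} × {p1}, {57} × {p1, p2, p3}, {55, 57} × {p1, p2}, {55, 57} × {p1, p3}, {55, 57} × {p1, p2, p3}, {55, 56, 57} × {p1, p2}, {55, 56, 57} × {p1, p3}, {55, 56, 57} × {p1, p2, p3}}; |τ_{X×Y}| = 50.

Enumerate products U × V with U ∈ τ_X, V ∈ τ_Y (deduplicated):
  ∅ × ∅ = {} (∅)
  {55} × {p1} = {(55,p1)}
  {57} × {p1} = {(57,p1)}
  {55} × {p1, p2} = {(55,p1), (55,p2)}
  {55} × {p1, p3} = {(55,p1), (55,p3)}
  {55, 57} × {p1} = {(55,p1), (57,p1)}
  {57} × {p1, p2} = {(57,p1), (57,p2)}
  {57} × {p1, p3} = {(57,p1), (57,p3)}
  {55} × {p1, p2, p3} = {(55,p1), (55,p2), (55,p3)}
  {55, 56, 57} × {p1} = {(55,p1), (56,p1), (57,p1)}
  {57} × {p1, p2, p3} = {(57,p1), (57,p2), (57,p3)}
  {55, 57} × {p1, p2} = {(55,p1), (55,p2), (57,p1), (57,p2)}
  {55, 57} × {p1, p3} = {(55,p1), (55,p3), (57,p1), (57,p3)}
  {55, 57} × {p1, p2, p3} = {(55,p1), (55,p2), (55,p3), (57,p1), (57,p2), (57,p3)}
  {55, 56, 57} × {p1, p2} = {(55,p1), (55,p2), (56,p1), (56,p2), (57,p1), (57,p2)}
  {55, 56, 57} × {p1, p3} = {(55,p1), (55,p3), (56,p1), (56,p3), (57,p1), (57,p3)}
  {55, 56, 57} × {p1, p2, p3} = {(55,p1), (55,p2), (55,p3), (56,p1), (56,p2), (56,p3), (57,p1), (57,p2), (57,p3)}
These 17 distinct sets form the basis B.
Close under arbitrary unions to get τ_{X×Y}; counting gives |τ_{X×Y}| = 50.


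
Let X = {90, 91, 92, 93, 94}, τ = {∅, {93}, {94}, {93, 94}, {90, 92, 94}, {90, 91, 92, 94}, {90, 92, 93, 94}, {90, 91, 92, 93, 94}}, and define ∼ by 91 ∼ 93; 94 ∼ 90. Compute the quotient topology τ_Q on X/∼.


X/∼ = {[90=94], [91=93], [92]}; |τ_Q| = 3.

Equivalence classes: [90=94], [91=93], [92].
Quotient map π: X → X/∼ sends 90 ↦ [90=94], 91 ↦ [91=93], 92 ↦ [92], 93 ↦ [91=93], 94 ↦ [90=94].
For each subset V ⊆ X/∼, compute π^{-1}(V) ⊆ X and check whether π^{-1}(V) ∈ τ. V is open in τ_Q iff π^{-1}(V) ∈ τ.
  V = {}: π^{-1}(V) = ∅ ∈ τ ✓.
  V = {[90=94]}: π^{-1}(V) = {90, 94} ∉ τ ✗.
  V = {[91=93]}: π^{-1}(V) = {91, 93} ∉ τ ✗.
  V = {[90=94], [91=93]}: π^{-1}(V) = {90, 91, 93, 94} ∉ τ ✗.
  V = {[92]}: π^{-1}(V) = {92} ∉ τ ✗.
  V = {[90=94], [92]}: π^{-1}(V) = {90, 92, 94} ∈ τ ✓.
  V = {[91=93], [92]}: π^{-1}(V) = {91, 92, 93} ∉ τ ✗.
  V = {[90=94], [91=93], [92]}: π^{-1}(V) = {90, 91, 92, 93, 94} ∈ τ ✓.
Open sets in the quotient: τ_Q = {{}, {[90=94], [92]}, {[90=94], [91=93], [92]}} (3 elements).


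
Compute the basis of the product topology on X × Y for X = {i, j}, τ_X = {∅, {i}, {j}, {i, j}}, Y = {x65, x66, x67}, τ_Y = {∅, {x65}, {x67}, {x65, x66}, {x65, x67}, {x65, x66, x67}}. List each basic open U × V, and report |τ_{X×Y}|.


Basis B = {∅ × ∅, {i} × {x65}, {i} × {x67}, {j} × {x65}, {j} × {x67}, {i} × {x65, x66}, {i} × {x65, x67}, {i, j} × {x65}, {i, j} × {x67}, {j} × {x65, x66}, {j} × {x65, x67}, {i} × {x65, x66, x67}, {j} × {x65, x66, x67}, {i, j} × {x65, x66}, {i, j} × {x65, x67}, {i, j} × {x65, x66, x67}}; |τ_{X×Y}| = 36.

Enumerate products U × V with U ∈ τ_X, V ∈ τ_Y (deduplicated):
  ∅ × ∅ = {} (∅)
  {i} × {x65} = {(i,x65)}
  {i} × {x67} = {(i,x67)}
  {j} × {x65} = {(j,x65)}
  {j} × {x67} = {(j,x67)}
  {i} × {x65, x66} = {(i,x65), (i,x66)}
  {i} × {x65, x67} = {(i,x65), (i,x67)}
  {i, j} × {x65} = {(i,x65), (j,x65)}
  {i, j} × {x67} = {(i,x67), (j,x67)}
  {j} × {x65, x66} = {(j,x65), (j,x66)}
  {j} × {x65, x67} = {(j,x65), (j,x67)}
  {i} × {x65, x66, x67} = {(i,x65), (i,x66), (i,x67)}
  {j} × {x65, x66, x67} = {(j,x65), (j,x66), (j,x67)}
  {i, j} × {x65, x66} = {(i,x65), (i,x66), (j,x65), (j,x66)}
  {i, j} × {x65, x67} = {(i,x65), (i,x67), (j,x65), (j,x67)}
  {i, j} × {x65, x66, x67} = {(i,x65), (i,x66), (i,x67), (j,x65), (j,x66), (j,x67)}
These 16 distinct sets form the basis B.
Close under arbitrary unions to get τ_{X×Y}; counting gives |τ_{X×Y}| = 36.


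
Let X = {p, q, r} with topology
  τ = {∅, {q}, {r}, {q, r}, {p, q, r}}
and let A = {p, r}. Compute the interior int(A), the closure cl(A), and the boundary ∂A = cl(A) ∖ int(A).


int(A) = {r}, cl(A) = {p, r}, ∂A = {p}.

Closed sets in (X, τ) are complements of opens:
  closed(X, τ) = {∅, {p}, {p, q}, {p, r}, {p, q, r}}.
int(A) = ⋃ {U ∈ τ : U ⊆ A}. Opens contained in A: ∅, {r}.
Taking the union of these: int(A) = {r}.
cl(A) = ⋂ {C closed : A ⊆ C}. Closed sets containing A: {p, r}, {p, q, r}.
Intersecting these: cl(A) = {p, r}.
∂A = cl(A) ∖ int(A) = {p, r} ∖ {r} = {p}.


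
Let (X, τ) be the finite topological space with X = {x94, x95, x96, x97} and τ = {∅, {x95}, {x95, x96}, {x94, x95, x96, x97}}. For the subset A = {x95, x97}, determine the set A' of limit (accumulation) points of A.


A' = {x94, x96, x97}

For each x ∈ X, list the open sets U ∈ τ with x ∈ U, then check whether U ∩ (A ∖ {x}) ≠ ∅ for every such U.
  x = x94: opens ∋ x are {x94, x95, x96, x97}; each meets A ∖ {x94}, so x IS a limit point.
  x = x95: open {x95} ∋ x has {x95} ∩ (A ∖ {x95}) = ∅, so x is NOT a limit point.
  x = x96: opens ∋ x are {x95, x96}, {x94, x95, x96, x97}; each meets A ∖ {x96}, so x IS a limit point.
  x = x97: opens ∋ x are {x94, x95, x96, x97}; each meets A ∖ {x97}, so x IS a limit point.
Collecting: A' = {x94, x96, x97}.


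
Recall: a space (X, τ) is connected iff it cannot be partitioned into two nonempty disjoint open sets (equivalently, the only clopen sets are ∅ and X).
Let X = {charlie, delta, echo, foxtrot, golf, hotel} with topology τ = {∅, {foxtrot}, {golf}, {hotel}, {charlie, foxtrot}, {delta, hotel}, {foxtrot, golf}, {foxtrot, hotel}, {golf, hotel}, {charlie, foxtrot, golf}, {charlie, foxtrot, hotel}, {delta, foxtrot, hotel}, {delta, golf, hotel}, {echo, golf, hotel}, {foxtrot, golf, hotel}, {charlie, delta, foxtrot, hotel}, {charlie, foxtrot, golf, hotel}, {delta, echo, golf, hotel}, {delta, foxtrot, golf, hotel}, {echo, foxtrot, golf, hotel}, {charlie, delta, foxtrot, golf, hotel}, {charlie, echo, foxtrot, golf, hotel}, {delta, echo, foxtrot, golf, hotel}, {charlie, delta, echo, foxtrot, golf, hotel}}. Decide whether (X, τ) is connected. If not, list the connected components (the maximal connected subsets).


(X, τ) is disconnected; components = [{charlie, foxtrot}, {delta, echo, golf, hotel}].

Find clopen sets (U ∈ τ with X ∖ U ∈ τ):
  U = ∅, X ∖ U = {charlie, delta, echo, foxtrot, golf, hotel} — both open, so U is clopen.
  U = {charlie, foxtrot}, X ∖ U = {delta, echo, golf, hotel} — both open, so U is clopen.
  U = {delta, echo, golf, hotel}, X ∖ U = {charlie, foxtrot} — both open, so U is clopen.
  U = {charlie, delta, echo, foxtrot, golf, hotel}, X ∖ U = ∅ — both open, so U is clopen.
Nontrivial clopen(s) exist: e.g. {charlie, foxtrot}. So (X, τ) is disconnected.
Compute connected components by grouping points that agree on all clopens:
  component: {charlie, foxtrot}
  component: {delta, echo, golf, hotel}


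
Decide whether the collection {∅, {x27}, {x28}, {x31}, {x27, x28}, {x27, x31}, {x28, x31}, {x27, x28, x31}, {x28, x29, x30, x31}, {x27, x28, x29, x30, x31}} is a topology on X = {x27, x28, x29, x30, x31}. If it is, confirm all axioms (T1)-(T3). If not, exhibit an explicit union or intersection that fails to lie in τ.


τ IS a topology on X.

Axiom (T1): ∅ ∈ τ? Yes; X ∈ τ? Yes.
Axiom (T2/T3): check pairwise unions and intersections of members of τ.
All pairwise intersections and unions checked — each lies in τ. Therefore τ satisfies (T1), (T2), (T3): it IS a topology on X.


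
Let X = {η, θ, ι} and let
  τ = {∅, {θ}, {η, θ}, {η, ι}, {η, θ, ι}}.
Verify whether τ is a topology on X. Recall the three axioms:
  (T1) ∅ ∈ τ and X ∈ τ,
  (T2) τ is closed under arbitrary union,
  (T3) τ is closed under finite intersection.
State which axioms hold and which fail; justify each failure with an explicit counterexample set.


τ is NOT a topology on X.

Axiom (T1): ∅ ∈ τ? Yes; X ∈ τ? Yes.
Axiom (T2/T3): check pairwise unions and intersections of members of τ.
Counterexample for (T3): {η, θ} ∩ {η, ι} = {η} ∉ τ. Therefore τ is NOT a topology.


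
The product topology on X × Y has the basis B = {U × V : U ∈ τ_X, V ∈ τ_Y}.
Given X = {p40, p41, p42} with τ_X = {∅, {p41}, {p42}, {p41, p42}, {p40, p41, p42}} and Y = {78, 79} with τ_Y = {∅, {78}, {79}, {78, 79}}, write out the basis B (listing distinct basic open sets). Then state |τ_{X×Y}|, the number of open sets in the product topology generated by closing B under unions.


Basis B = {∅ × ∅, {p41} × {78}, {p41} × {79}, {p42} × {78}, {p42} × {79}, {p41} × {78, 79}, {p41, p42} × {78}, {p41, p42} × {79}, {p42} × {78, 79}, {p40, p41, p42} × {78}, {p40, p41, p42} × {79}, {p41, p42} × {78, 79}, {p40, p41, p42} × {78, 79}}; |τ_{X×Y}| = 25.

Enumerate products U × V with U ∈ τ_X, V ∈ τ_Y (deduplicated):
  ∅ × ∅ = {} (∅)
  {p41} × {78} = {(p41,78)}
  {p41} × {79} = {(p41,79)}
  {p42} × {78} = {(p42,78)}
  {p42} × {79} = {(p42,79)}
  {p41} × {78, 79} = {(p41,78), (p41,79)}
  {p41, p42} × {78} = {(p41,78), (p42,78)}
  {p41, p42} × {79} = {(p41,79), (p42,79)}
  {p42} × {78, 79} = {(p42,78), (p42,79)}
  {p40, p41, p42} × {78} = {(p40,78), (p41,78), (p42,78)}
  {p40, p41, p42} × {79} = {(p40,79), (p41,79), (p42,79)}
  {p41, p42} × {78, 79} = {(p41,78), (p41,79), (p42,78), (p42,79)}
  {p40, p41, p42} × {78, 79} = {(p40,78), (p40,79), (p41,78), (p41,79), (p42,78), (p42,79)}
These 13 distinct sets form the basis B.
Close under arbitrary unions to get τ_{X×Y}; counting gives |τ_{X×Y}| = 25.


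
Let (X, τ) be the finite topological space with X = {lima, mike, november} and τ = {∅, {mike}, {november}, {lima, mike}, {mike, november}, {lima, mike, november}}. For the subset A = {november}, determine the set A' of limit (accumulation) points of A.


A' = ∅

For each x ∈ X, list the open sets U ∈ τ with x ∈ U, then check whether U ∩ (A ∖ {x}) ≠ ∅ for every such U.
  x = lima: open {lima, mike} ∋ x has {lima, mike} ∩ (A ∖ {lima}) = ∅, so x is NOT a limit point.
  x = mike: open {mike} ∋ x has {mike} ∩ (A ∖ {mike}) = ∅, so x is NOT a limit point.
  x = november: open {november} ∋ x has {november} ∩ (A ∖ {november}) = ∅, so x is NOT a limit point.
Collecting: A' = ∅.


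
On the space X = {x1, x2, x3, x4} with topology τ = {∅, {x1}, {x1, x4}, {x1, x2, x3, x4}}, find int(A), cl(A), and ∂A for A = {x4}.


int(A) = ∅, cl(A) = {x2, x3, x4}, ∂A = {x2, x3, x4}.

Closed sets in (X, τ) are complements of opens:
  closed(X, τ) = {∅, {x2, x3}, {x2, x3, x4}, {x1, x2, x3, x4}}.
int(A) = ⋃ {U ∈ τ : U ⊆ A}. Opens contained in A: ∅.
Taking the union of these: int(A) = ∅.
cl(A) = ⋂ {C closed : A ⊆ C}. Closed sets containing A: {x2, x3, x4}, {x1, x2, x3, x4}.
Intersecting these: cl(A) = {x2, x3, x4}.
∂A = cl(A) ∖ int(A) = {x2, x3, x4} ∖ ∅ = {x2, x3, x4}.


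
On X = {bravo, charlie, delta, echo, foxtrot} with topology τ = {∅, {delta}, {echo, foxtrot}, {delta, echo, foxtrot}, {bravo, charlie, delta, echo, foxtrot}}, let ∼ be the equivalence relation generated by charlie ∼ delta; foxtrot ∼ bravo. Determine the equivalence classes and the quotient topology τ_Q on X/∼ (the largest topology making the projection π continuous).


X/∼ = {[bravo=foxtrot], [charlie=delta], [echo]}; |τ_Q| = 2.

Equivalence classes: [bravo=foxtrot], [charlie=delta], [echo].
Quotient map π: X → X/∼ sends bravo ↦ [bravo=foxtrot], charlie ↦ [charlie=delta], delta ↦ [charlie=delta], echo ↦ [echo], foxtrot ↦ [bravo=foxtrot].
For each subset V ⊆ X/∼, compute π^{-1}(V) ⊆ X and check whether π^{-1}(V) ∈ τ. V is open in τ_Q iff π^{-1}(V) ∈ τ.
  V = {}: π^{-1}(V) = ∅ ∈ τ ✓.
  V = {[bravo=foxtrot]}: π^{-1}(V) = {bravo, foxtrot} ∉ τ ✗.
  V = {[charlie=delta]}: π^{-1}(V) = {charlie, delta} ∉ τ ✗.
  V = {[bravo=foxtrot], [charlie=delta]}: π^{-1}(V) = {bravo, charlie, delta, foxtrot} ∉ τ ✗.
  V = {[echo]}: π^{-1}(V) = {echo} ∉ τ ✗.
  V = {[bravo=foxtrot], [echo]}: π^{-1}(V) = {bravo, echo, foxtrot} ∉ τ ✗.
  V = {[charlie=delta], [echo]}: π^{-1}(V) = {charlie, delta, echo} ∉ τ ✗.
  V = {[bravo=foxtrot], [charlie=delta], [echo]}: π^{-1}(V) = {bravo, charlie, delta, echo, foxtrot} ∈ τ ✓.
Open sets in the quotient: τ_Q = {{}, {[bravo=foxtrot], [charlie=delta], [echo]}} (2 elements).


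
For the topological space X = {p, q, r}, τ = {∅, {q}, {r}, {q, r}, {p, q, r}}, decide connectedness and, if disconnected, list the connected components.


(X, τ) is connected.

Find clopen sets (U ∈ τ with X ∖ U ∈ τ):
  U = ∅, X ∖ U = {p, q, r} — both open, so U is clopen.
  U = {p, q, r}, X ∖ U = ∅ — both open, so U is clopen.
Only trivial clopens (∅ and X) exist, so (X, τ) is connected.
Compute connected components by grouping points that agree on all clopens:
  component: {p, q, r}


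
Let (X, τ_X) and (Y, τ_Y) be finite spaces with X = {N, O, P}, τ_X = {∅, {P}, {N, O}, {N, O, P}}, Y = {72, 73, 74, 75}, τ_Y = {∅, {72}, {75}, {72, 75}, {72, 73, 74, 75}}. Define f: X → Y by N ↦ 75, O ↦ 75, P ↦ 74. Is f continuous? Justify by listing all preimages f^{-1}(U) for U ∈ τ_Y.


f IS continuous.

Compute f^{-1}(U) for each U ∈ τ_Y:
  U = ∅: f^{-1}(U) = ∅ ∈ τ_X ✓.
  U = {72}: f^{-1}(U) = ∅ ∈ τ_X ✓.
  U = {75}: f^{-1}(U) = {N, O} ∈ τ_X ✓.
  U = {72, 75}: f^{-1}(U) = {N, O} ∈ τ_X ✓.
  U = {72, 73, 74, 75}: f^{-1}(U) = {N, O, P} ∈ τ_X ✓.
Every preimage lies in τ_X, so f IS continuous.


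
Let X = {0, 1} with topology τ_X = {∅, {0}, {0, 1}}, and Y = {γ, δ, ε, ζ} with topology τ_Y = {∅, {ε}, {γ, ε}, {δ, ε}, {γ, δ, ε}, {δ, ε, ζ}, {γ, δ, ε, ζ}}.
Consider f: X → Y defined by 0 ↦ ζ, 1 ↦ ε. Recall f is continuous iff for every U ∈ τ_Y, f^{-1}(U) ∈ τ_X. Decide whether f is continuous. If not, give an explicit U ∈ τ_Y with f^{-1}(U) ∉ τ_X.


f is NOT continuous.

Compute f^{-1}(U) for each U ∈ τ_Y:
  U = ∅: f^{-1}(U) = ∅ ∈ τ_X ✓.
  U = {ε}: f^{-1}(U) = {1} ∉ τ_X ✗.
  U = {γ, ε}: f^{-1}(U) = {1} ∉ τ_X ✗.
  U = {δ, ε}: f^{-1}(U) = {1} ∉ τ_X ✗.
  U = {γ, δ, ε}: f^{-1}(U) = {1} ∉ τ_X ✗.
  U = {δ, ε, ζ}: f^{-1}(U) = {0, 1} ∈ τ_X ✓.
  U = {γ, δ, ε, ζ}: f^{-1}(U) = {0, 1} ∈ τ_X ✓.
Found U = {ε} with f^{-1}(U) = {1} not in τ_X. Therefore f is NOT continuous.


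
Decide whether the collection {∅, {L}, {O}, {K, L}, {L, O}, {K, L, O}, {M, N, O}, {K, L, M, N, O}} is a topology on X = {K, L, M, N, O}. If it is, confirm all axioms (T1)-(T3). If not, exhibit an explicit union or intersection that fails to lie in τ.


τ is NOT a topology on X.

Axiom (T1): ∅ ∈ τ? Yes; X ∈ τ? Yes.
Axiom (T2/T3): check pairwise unions and intersections of members of τ.
Counterexample for (T2): {L} ∪ {M, N, O} = {L, M, N, O} ∉ τ. Therefore τ is NOT a topology.


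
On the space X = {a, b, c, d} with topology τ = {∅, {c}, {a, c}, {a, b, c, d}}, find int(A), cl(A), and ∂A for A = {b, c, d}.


int(A) = {c}, cl(A) = {a, b, c, d}, ∂A = {a, b, d}.

Closed sets in (X, τ) are complements of opens:
  closed(X, τ) = {∅, {b, d}, {a, b, d}, {a, b, c, d}}.
int(A) = ⋃ {U ∈ τ : U ⊆ A}. Opens contained in A: ∅, {c}.
Taking the union of these: int(A) = {c}.
cl(A) = ⋂ {C closed : A ⊆ C}. Closed sets containing A: {a, b, c, d}.
Intersecting these: cl(A) = {a, b, c, d}.
∂A = cl(A) ∖ int(A) = {a, b, c, d} ∖ {c} = {a, b, d}.


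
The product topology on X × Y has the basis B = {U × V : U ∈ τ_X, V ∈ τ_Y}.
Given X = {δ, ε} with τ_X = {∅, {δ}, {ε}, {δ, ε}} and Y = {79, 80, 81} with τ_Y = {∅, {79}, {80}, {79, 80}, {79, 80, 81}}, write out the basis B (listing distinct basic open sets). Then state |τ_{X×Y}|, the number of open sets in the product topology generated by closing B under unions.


Basis B = {∅ × ∅, {δ} × {79}, {δ} × {80}, {ε} × {79}, {ε} × {80}, {δ} × {79, 80}, {δ, ε} × {79}, {δ, ε} × {80}, {ε} × {79, 80}, {δ} × {79, 80, 81}, {ε} × {79, 80, 81}, {δ, ε} × {79, 80}, {δ, ε} × {79, 80, 81}}; |τ_{X×Y}| = 25.

Enumerate products U × V with U ∈ τ_X, V ∈ τ_Y (deduplicated):
  ∅ × ∅ = {} (∅)
  {δ} × {79} = {(δ,79)}
  {δ} × {80} = {(δ,80)}
  {ε} × {79} = {(ε,79)}
  {ε} × {80} = {(ε,80)}
  {δ} × {79, 80} = {(δ,79), (δ,80)}
  {δ, ε} × {79} = {(δ,79), (ε,79)}
  {δ, ε} × {80} = {(δ,80), (ε,80)}
  {ε} × {79, 80} = {(ε,79), (ε,80)}
  {δ} × {79, 80, 81} = {(δ,79), (δ,80), (δ,81)}
  {ε} × {79, 80, 81} = {(ε,79), (ε,80), (ε,81)}
  {δ, ε} × {79, 80} = {(δ,79), (δ,80), (ε,79), (ε,80)}
  {δ, ε} × {79, 80, 81} = {(δ,79), (δ,80), (δ,81), (ε,79), (ε,80), (ε,81)}
These 13 distinct sets form the basis B.
Close under arbitrary unions to get τ_{X×Y}; counting gives |τ_{X×Y}| = 25.


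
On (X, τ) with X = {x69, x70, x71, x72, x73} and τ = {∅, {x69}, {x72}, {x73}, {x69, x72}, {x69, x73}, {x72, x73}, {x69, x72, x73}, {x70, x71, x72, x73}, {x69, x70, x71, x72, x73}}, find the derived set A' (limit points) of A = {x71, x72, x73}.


A' = {x70, x71}

For each x ∈ X, list the open sets U ∈ τ with x ∈ U, then check whether U ∩ (A ∖ {x}) ≠ ∅ for every such U.
  x = x69: open {x69} ∋ x has {x69} ∩ (A ∖ {x69}) = ∅, so x is NOT a limit point.
  x = x70: opens ∋ x are {x70, x71, x72, x73}, {x69, x70, x71, x72, x73}; each meets A ∖ {x70}, so x IS a limit point.
  x = x71: opens ∋ x are {x70, x71, x72, x73}, {x69, x70, x71, x72, x73}; each meets A ∖ {x71}, so x IS a limit point.
  x = x72: open {x72} ∋ x has {x72} ∩ (A ∖ {x72}) = ∅, so x is NOT a limit point.
  x = x73: open {x73} ∋ x has {x73} ∩ (A ∖ {x73}) = ∅, so x is NOT a limit point.
Collecting: A' = {x70, x71}.


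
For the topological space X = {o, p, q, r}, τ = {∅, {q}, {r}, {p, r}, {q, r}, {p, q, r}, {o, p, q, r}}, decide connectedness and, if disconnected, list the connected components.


(X, τ) is connected.

Find clopen sets (U ∈ τ with X ∖ U ∈ τ):
  U = ∅, X ∖ U = {o, p, q, r} — both open, so U is clopen.
  U = {o, p, q, r}, X ∖ U = ∅ — both open, so U is clopen.
Only trivial clopens (∅ and X) exist, so (X, τ) is connected.
Compute connected components by grouping points that agree on all clopens:
  component: {o, p, q, r}


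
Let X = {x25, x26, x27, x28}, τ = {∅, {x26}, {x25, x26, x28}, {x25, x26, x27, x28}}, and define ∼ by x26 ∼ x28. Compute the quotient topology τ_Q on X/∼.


X/∼ = {[x25], [x26=x28], [x27]}; |τ_Q| = 3.

Equivalence classes: [x25], [x26=x28], [x27].
Quotient map π: X → X/∼ sends x25 ↦ [x25], x26 ↦ [x26=x28], x27 ↦ [x27], x28 ↦ [x26=x28].
For each subset V ⊆ X/∼, compute π^{-1}(V) ⊆ X and check whether π^{-1}(V) ∈ τ. V is open in τ_Q iff π^{-1}(V) ∈ τ.
  V = {}: π^{-1}(V) = ∅ ∈ τ ✓.
  V = {[x25]}: π^{-1}(V) = {x25} ∉ τ ✗.
  V = {[x26=x28]}: π^{-1}(V) = {x26, x28} ∉ τ ✗.
  V = {[x25], [x26=x28]}: π^{-1}(V) = {x25, x26, x28} ∈ τ ✓.
  V = {[x27]}: π^{-1}(V) = {x27} ∉ τ ✗.
  V = {[x25], [x27]}: π^{-1}(V) = {x25, x27} ∉ τ ✗.
  V = {[x26=x28], [x27]}: π^{-1}(V) = {x26, x27, x28} ∉ τ ✗.
  V = {[x25], [x26=x28], [x27]}: π^{-1}(V) = {x25, x26, x27, x28} ∈ τ ✓.
Open sets in the quotient: τ_Q = {{}, {[x25], [x26=x28]}, {[x25], [x26=x28], [x27]}} (3 elements).


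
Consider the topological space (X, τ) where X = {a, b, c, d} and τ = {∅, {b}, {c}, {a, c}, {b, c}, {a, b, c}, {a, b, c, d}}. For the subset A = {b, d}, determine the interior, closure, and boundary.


int(A) = {b}, cl(A) = {b, d}, ∂A = {d}.

Closed sets in (X, τ) are complements of opens:
  closed(X, τ) = {∅, {d}, {a, d}, {b, d}, {a, b, d}, {a, c, d}, {a, b, c, d}}.
int(A) = ⋃ {U ∈ τ : U ⊆ A}. Opens contained in A: ∅, {b}.
Taking the union of these: int(A) = {b}.
cl(A) = ⋂ {C closed : A ⊆ C}. Closed sets containing A: {b, d}, {a, b, d}, {a, b, c, d}.
Intersecting these: cl(A) = {b, d}.
∂A = cl(A) ∖ int(A) = {b, d} ∖ {b} = {d}.


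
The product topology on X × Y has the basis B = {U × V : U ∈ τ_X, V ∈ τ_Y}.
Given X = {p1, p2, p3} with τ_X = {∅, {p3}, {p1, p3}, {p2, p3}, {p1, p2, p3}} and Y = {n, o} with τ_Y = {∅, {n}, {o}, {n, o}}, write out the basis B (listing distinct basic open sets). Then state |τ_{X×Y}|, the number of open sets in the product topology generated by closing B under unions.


Basis B = {∅ × ∅, {p3} × {n}, {p3} × {o}, {p1, p3} × {n}, {p1, p3} × {o}, {p2, p3} × {n}, {p2, p3} × {o}, {p3} × {n, o}, {p1, p2, p3} × {n}, {p1, p2, p3} × {o}, {p1, p3} × {n, o}, {p2, p3} × {n, o}, {p1, p2, p3} × {n, o}}; |τ_{X×Y}| = 25.

Enumerate products U × V with U ∈ τ_X, V ∈ τ_Y (deduplicated):
  ∅ × ∅ = {} (∅)
  {p3} × {n} = {(p3,n)}
  {p3} × {o} = {(p3,o)}
  {p1, p3} × {n} = {(p1,n), (p3,n)}
  {p1, p3} × {o} = {(p1,o), (p3,o)}
  {p2, p3} × {n} = {(p2,n), (p3,n)}
  {p2, p3} × {o} = {(p2,o), (p3,o)}
  {p3} × {n, o} = {(p3,n), (p3,o)}
  {p1, p2, p3} × {n} = {(p1,n), (p2,n), (p3,n)}
  {p1, p2, p3} × {o} = {(p1,o), (p2,o), (p3,o)}
  {p1, p3} × {n, o} = {(p1,n), (p1,o), (p3,n), (p3,o)}
  {p2, p3} × {n, o} = {(p2,n), (p2,o), (p3,n), (p3,o)}
  {p1, p2, p3} × {n, o} = {(p1,n), (p1,o), (p2,n), (p2,o), (p3,n), (p3,o)}
These 13 distinct sets form the basis B.
Close under arbitrary unions to get τ_{X×Y}; counting gives |τ_{X×Y}| = 25.
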